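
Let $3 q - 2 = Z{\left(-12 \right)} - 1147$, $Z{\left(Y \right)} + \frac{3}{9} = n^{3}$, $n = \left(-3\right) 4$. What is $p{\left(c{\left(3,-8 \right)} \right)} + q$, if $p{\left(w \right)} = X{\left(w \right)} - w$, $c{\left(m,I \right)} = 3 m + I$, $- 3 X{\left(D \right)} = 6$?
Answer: $- \frac{8647}{9} \approx -960.78$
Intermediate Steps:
$X{\left(D \right)} = -2$ ($X{\left(D \right)} = \left(- \frac{1}{3}\right) 6 = -2$)
$n = -12$
$c{\left(m,I \right)} = I + 3 m$
$Z{\left(Y \right)} = - \frac{5185}{3}$ ($Z{\left(Y \right)} = - \frac{1}{3} + \left(-12\right)^{3} = - \frac{1}{3} - 1728 = - \frac{5185}{3}$)
$p{\left(w \right)} = -2 - w$
$q = - \frac{8620}{9}$ ($q = \frac{2}{3} + \frac{- \frac{5185}{3} - 1147}{3} = \frac{2}{3} + \frac{1}{3} \left(- \frac{8626}{3}\right) = \frac{2}{3} - \frac{8626}{9} = - \frac{8620}{9} \approx -957.78$)
$p{\left(c{\left(3,-8 \right)} \right)} + q = \left(-2 - \left(-8 + 3 \cdot 3\right)\right) - \frac{8620}{9} = \left(-2 - \left(-8 + 9\right)\right) - \frac{8620}{9} = \left(-2 - 1\right) - \frac{8620}{9} = -3 - \frac{8620}{9} = - \frac{8647}{9}$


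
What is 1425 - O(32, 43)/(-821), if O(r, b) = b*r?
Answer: 1171301/821 ≈ 1426.7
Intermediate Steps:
1425 - O(32, 43)/(-821) = 1425 - 43*32/(-821) = 1425 - 1376*(-1)/821 = 1425 - 1*(-1376/821) = 1425 + 1376/821 = 1171301/821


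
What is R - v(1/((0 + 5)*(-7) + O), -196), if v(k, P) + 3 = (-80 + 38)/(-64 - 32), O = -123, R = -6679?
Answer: -106823/16 ≈ -6676.4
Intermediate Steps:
v(k, P) = -41/16 (v(k, P) = -3 + (-80 + 38)/(-64 - 32) = -3 - 42/(-96) = -3 - 42*(-1/96) = -3 + 7/16 = -41/16)
R - v(1/((0 + 5)*(-7) + O), -196) = -6679 - 1*(-41/16) = -6679 + 41/16 = -106823/16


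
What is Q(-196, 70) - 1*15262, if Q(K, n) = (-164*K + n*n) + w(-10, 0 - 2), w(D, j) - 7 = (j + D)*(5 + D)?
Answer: 21849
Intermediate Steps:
w(D, j) = 7 + (5 + D)*(D + j) (w(D, j) = 7 + (j + D)*(5 + D) = 7 + (D + j)*(5 + D) = 7 + (5 + D)*(D + j))
Q(K, n) = 67 + n² - 164*K (Q(K, n) = (-164*K + n*n) + (7 + (-10)² + 5*(-10) + 5*(0 - 2) - 10*(0 - 2)) = (-164*K + n²) + (7 + 100 - 50 + 5*(-2) - 10*(-2)) = (n² - 164*K) + (7 + 100 - 50 - 10 + 20) = (n² - 164*K) + 67 = 67 + n² - 164*K)
Q(-196, 70) - 1*15262 = (67 + 70² - 164*(-196)) - 1*15262 = (67 + 4900 + 32144) - 15262 = 37111 - 15262 = 21849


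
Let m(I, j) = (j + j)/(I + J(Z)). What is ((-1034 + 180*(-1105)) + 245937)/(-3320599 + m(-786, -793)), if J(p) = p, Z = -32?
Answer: -18815227/1358124198 ≈ -0.013854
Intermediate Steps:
m(I, j) = 2*j/(-32 + I) (m(I, j) = (j + j)/(I - 32) = (2*j)/(-32 + I) = 2*j/(-32 + I))
((-1034 + 180*(-1105)) + 245937)/(-3320599 + m(-786, -793)) = ((-1034 + 180*(-1105)) + 245937)/(-3320599 + 2*(-793)/(-32 - 786)) = ((-1034 - 198900) + 245937)/(-3320599 + 2*(-793)/(-818)) = (-199934 + 245937)/(-3320599 + 2*(-793)*(-1/818)) = 46003/(-3320599 + 793/409) = 46003/(-1358124198/409) = 46003*(-409/1358124198) = -18815227/1358124198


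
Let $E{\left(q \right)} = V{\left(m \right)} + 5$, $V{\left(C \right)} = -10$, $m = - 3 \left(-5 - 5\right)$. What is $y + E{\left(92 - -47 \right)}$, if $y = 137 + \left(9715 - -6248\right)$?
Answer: $16095$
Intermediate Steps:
$m = 30$ ($m = \left(-3\right) \left(-10\right) = 30$)
$E{\left(q \right)} = -5$ ($E{\left(q \right)} = -10 + 5 = -5$)
$y = 16100$ ($y = 137 + \left(9715 + 6248\right) = 137 + 15963 = 16100$)
$y + E{\left(92 - -47 \right)} = 16100 - 5 = 16095$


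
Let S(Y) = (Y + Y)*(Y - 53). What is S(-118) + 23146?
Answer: 63502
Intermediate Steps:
S(Y) = 2*Y*(-53 + Y) (S(Y) = (2*Y)*(-53 + Y) = 2*Y*(-53 + Y))
S(-118) + 23146 = 2*(-118)*(-53 - 118) + 23146 = 2*(-118)*(-171) + 23146 = 40356 + 23146 = 63502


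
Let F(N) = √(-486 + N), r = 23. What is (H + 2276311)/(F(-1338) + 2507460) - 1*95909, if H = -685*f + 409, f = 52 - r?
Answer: (-383636*√114 + 240485724285*I)/(4*(√114 - 626865*I)) ≈ -95908.0 - 1.5331e-5*I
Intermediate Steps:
f = 29 (f = 52 - 1*23 = 52 - 23 = 29)
H = -19456 (H = -685*29 + 409 = -19865 + 409 = -19456)
(H + 2276311)/(F(-1338) + 2507460) - 1*95909 = (-19456 + 2276311)/(√(-486 - 1338) + 2507460) - 1*95909 = 2256855/(√(-1824) + 2507460) - 95909 = 2256855/(4*I*√114 + 2507460) - 95909 = 2256855/(2507460 + 4*I*√114) - 95909 = -95909 + 2256855/(2507460 + 4*I*√114)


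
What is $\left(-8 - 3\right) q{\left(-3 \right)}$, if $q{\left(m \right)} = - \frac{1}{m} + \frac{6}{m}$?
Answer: $\frac{55}{3} \approx 18.333$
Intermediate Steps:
$q{\left(m \right)} = \frac{5}{m}$
$\left(-8 - 3\right) q{\left(-3 \right)} = \left(-8 - 3\right) \frac{5}{-3} = - 11 \cdot 5 \left(- \frac{1}{3}\right) = \left(-11\right) \left(- \frac{5}{3}\right) = \frac{55}{3}$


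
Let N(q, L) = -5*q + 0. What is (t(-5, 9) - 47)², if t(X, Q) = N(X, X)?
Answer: 484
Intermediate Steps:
N(q, L) = -5*q
t(X, Q) = -5*X
(t(-5, 9) - 47)² = (-5*(-5) - 47)² = (25 - 47)² = (-22)² = 484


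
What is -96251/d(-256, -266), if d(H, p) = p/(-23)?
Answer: -2213773/266 ≈ -8322.5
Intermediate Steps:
d(H, p) = -p/23 (d(H, p) = p*(-1/23) = -p/23)
-96251/d(-256, -266) = -96251/((-1/23*(-266))) = -96251/266/23 = -96251*23/266 = -2213773/266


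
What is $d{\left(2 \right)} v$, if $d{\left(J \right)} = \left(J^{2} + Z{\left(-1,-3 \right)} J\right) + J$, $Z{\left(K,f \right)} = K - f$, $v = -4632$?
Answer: $-46320$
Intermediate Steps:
$d{\left(J \right)} = J^{2} + 3 J$ ($d{\left(J \right)} = \left(J^{2} + \left(-1 - -3\right) J\right) + J = \left(J^{2} + \left(-1 + 3\right) J\right) + J = \left(J^{2} + 2 J\right) + J = J^{2} + 3 J$)
$d{\left(2 \right)} v = 2 \left(3 + 2\right) \left(-4632\right) = 2 \cdot 5 \left(-4632\right) = 10 \left(-4632\right) = -46320$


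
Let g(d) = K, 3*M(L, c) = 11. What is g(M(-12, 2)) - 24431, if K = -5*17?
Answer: -24516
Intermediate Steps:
K = -85
M(L, c) = 11/3 (M(L, c) = (⅓)*11 = 11/3)
g(d) = -85
g(M(-12, 2)) - 24431 = -85 - 24431 = -24516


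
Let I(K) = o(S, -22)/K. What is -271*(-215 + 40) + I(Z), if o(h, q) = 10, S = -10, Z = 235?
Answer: 2228977/47 ≈ 47425.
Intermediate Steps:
I(K) = 10/K
-271*(-215 + 40) + I(Z) = -271*(-215 + 40) + 10/235 = -271*(-175) + 10*(1/235) = 47425 + 2/47 = 2228977/47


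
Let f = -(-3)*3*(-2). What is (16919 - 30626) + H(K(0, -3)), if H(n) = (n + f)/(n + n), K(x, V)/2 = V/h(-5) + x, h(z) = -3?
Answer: -13711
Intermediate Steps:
K(x, V) = 2*x - 2*V/3 (K(x, V) = 2*(V/(-3) + x) = 2*(V*(-⅓) + x) = 2*(-V/3 + x) = 2*(x - V/3) = 2*x - 2*V/3)
f = -18 (f = -3*(-3)*(-2) = 9*(-2) = -18)
H(n) = (-18 + n)/(2*n) (H(n) = (n - 18)/(n + n) = (-18 + n)/((2*n)) = (-18 + n)*(1/(2*n)) = (-18 + n)/(2*n))
(16919 - 30626) + H(K(0, -3)) = (16919 - 30626) + (-18 + (2*0 - ⅔*(-3)))/(2*(2*0 - ⅔*(-3))) = -13707 + (-18 + (0 + 2))/(2*(0 + 2)) = -13707 + (½)*(-18 + 2)/2 = -13707 + (½)*(½)*(-16) = -13707 - 4 = -13711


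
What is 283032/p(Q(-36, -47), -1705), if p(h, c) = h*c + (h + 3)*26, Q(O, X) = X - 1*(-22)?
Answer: 283032/42053 ≈ 6.7304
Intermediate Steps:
Q(O, X) = 22 + X (Q(O, X) = X + 22 = 22 + X)
p(h, c) = 78 + 26*h + c*h (p(h, c) = c*h + (3 + h)*26 = c*h + (78 + 26*h) = 78 + 26*h + c*h)
283032/p(Q(-36, -47), -1705) = 283032/(78 + 26*(22 - 47) - 1705*(22 - 47)) = 283032/(78 + 26*(-25) - 1705*(-25)) = 283032/(78 - 650 + 42625) = 283032/42053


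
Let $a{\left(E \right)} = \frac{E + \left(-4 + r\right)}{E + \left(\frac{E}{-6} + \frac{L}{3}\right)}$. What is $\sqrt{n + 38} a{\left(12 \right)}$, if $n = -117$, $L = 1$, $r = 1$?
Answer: $\frac{27 i \sqrt{79}}{31} \approx 7.7413 i$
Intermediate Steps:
$a{\left(E \right)} = \frac{-3 + E}{\frac{1}{3} + \frac{5 E}{6}}$ ($a{\left(E \right)} = \frac{E + \left(-4 + 1\right)}{E + \left(\frac{E}{-6} + 1 \cdot \frac{1}{3}\right)} = \frac{E - 3}{E + \left(E \left(- \frac{1}{6}\right) + 1 \cdot \frac{1}{3}\right)} = \frac{-3 + E}{E - \left(- \frac{1}{3} + \frac{E}{6}\right)} = \frac{-3 + E}{\frac{1}{3} + \frac{5 E}{6}}$)
$\sqrt{n + 38} a{\left(12 \right)} = \sqrt{-117 + 38} \frac{6 \left(-3 + 12\right)}{2 + 5 \cdot 12} = \sqrt{-79} \cdot 6 \frac{1}{2 + 60} \cdot 9 = i \sqrt{79} \cdot 6 \cdot \frac{1}{62} \cdot 9 = i \sqrt{79} \cdot \frac{27}{31} = \frac{27 i \sqrt{79}}{31}$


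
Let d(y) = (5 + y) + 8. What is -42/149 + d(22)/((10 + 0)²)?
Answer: 203/2980 ≈ 0.068121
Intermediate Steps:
d(y) = 13 + y
-42/149 + d(22)/((10 + 0)²) = -42/149 + (13 + 22)/((10 + 0)²) = -42*1/149 + 35/(10²) = -42/149 + 35/100 = -42/149 + 35*(1/100) = -42/149 + 7/20 = 203/2980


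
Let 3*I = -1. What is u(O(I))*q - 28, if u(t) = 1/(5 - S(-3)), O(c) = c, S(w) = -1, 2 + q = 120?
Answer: -25/3 ≈ -8.3333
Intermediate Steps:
q = 118 (q = -2 + 120 = 118)
I = -⅓ (I = (⅓)*(-1) = -⅓ ≈ -0.33333)
u(t) = ⅙ (u(t) = 1/(5 - 1*(-1)) = 1/(5 + 1) = 1/6 = ⅙)
u(O(I))*q - 28 = (⅙)*118 - 28 = 59/3 - 28 = -25/3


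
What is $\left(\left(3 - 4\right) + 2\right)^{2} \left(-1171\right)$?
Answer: $-1171$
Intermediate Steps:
$\left(\left(3 - 4\right) + 2\right)^{2} \left(-1171\right) = \left(-1 + 2\right)^{2} \left(-1171\right) = 1^{2} \left(-1171\right) = 1 \left(-1171\right) = -1171$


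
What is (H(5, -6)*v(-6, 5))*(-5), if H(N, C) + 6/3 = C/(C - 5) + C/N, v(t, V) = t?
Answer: -876/11 ≈ -79.636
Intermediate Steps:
H(N, C) = -2 + C/N + C/(-5 + C) (H(N, C) = -2 + (C/(C - 5) + C/N) = -2 + (C/(-5 + C) + C/N) = -2 + (C/N + C/(-5 + C)) = -2 + C/N + C/(-5 + C))
(H(5, -6)*v(-6, 5))*(-5) = ((((-6)² - 5*(-6) + 10*5 - 1*(-6)*5)/(5*(-5 - 6)))*(-6))*(-5) = (((⅕)*(36 + 30 + 50 + 30)/(-11))*(-6))*(-5) = (((⅕)*(-1/11)*146)*(-6))*(-5) = -146/55*(-6)*(-5) = (876/55)*(-5) = -876/11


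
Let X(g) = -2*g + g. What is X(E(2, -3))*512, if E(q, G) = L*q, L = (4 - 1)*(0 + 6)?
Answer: -18432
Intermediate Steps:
L = 18 (L = 3*6 = 18)
E(q, G) = 18*q
X(g) = -g
X(E(2, -3))*512 = -18*2*512 = -1*36*512 = -36*512 = -18432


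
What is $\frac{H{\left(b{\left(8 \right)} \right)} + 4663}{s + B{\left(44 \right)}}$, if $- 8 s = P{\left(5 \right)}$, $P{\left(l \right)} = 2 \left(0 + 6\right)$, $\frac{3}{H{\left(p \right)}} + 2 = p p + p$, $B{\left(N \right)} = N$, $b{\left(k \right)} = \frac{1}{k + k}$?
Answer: $\frac{1538278}{14025} \approx 109.68$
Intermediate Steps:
$b{\left(k \right)} = \frac{1}{2 k}$
$H{\left(p \right)} = \frac{3}{-2 + p + p^{2}}$ ($H{\left(p \right)} = \frac{3}{-2 + \left(p p + p\right)} = \frac{3}{-2 + \left(p^{2} + p\right)} = \frac{3}{-2 + \left(p + p^{2}\right)} = \frac{3}{-2 + p + p^{2}}$)
$P{\left(l \right)} = 12$ ($P{\left(l \right)} = 2 \cdot 6 = 12$)
$s = - \frac{3}{2}$ ($s = \left(- \frac{1}{8}\right) 12 = - \frac{3}{2} \approx -1.5$)
$\frac{H{\left(b{\left(8 \right)} \right)} + 4663}{s + B{\left(44 \right)}} = \frac{\frac{3}{-2 + \frac{1}{2 \cdot 8} + \left(\frac{1}{2 \cdot 8}\right)^{2}} + 4663}{- \frac{3}{2} + 44} = \frac{\frac{3}{-2 + \frac{1}{2} \cdot \frac{1}{8} + \left(\frac{1}{2} \cdot \frac{1}{8}\right)^{2}} + 4663}{\frac{85}{2}} = \left(\frac{3}{-2 + \frac{1}{16} + \left(\frac{1}{16}\right)^{2}} + 4663\right) \frac{2}{85} = \left(\frac{3}{-2 + \frac{1}{16} + \frac{1}{256}} + 4663\right) \frac{2}{85} = \left(\frac{3}{- \frac{495}{256}} + 4663\right) \frac{2}{85} = \left(3 \left(- \frac{256}{495}\right) + 4663\right) \frac{2}{85} = \left(- \frac{256}{165} + 4663\right) \frac{2}{85} = \frac{769139}{165} \cdot \frac{2}{85} = \frac{1538278}{14025}$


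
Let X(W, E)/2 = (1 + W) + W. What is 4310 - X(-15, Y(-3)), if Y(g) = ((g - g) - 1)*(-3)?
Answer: 4368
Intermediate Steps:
Y(g) = 3 (Y(g) = (0 - 1)*(-3) = -1*(-3) = 3)
X(W, E) = 2 + 4*W (X(W, E) = 2*((1 + W) + W) = 2*(1 + 2*W) = 2 + 4*W)
4310 - X(-15, Y(-3)) = 4310 - (2 + 4*(-15)) = 4310 - (2 - 60) = 4310 - 1*(-58) = 4310 + 58 = 4368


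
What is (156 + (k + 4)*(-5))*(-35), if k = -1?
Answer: -4935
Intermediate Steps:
(156 + (k + 4)*(-5))*(-35) = (156 + (-1 + 4)*(-5))*(-35) = (156 + 3*(-5))*(-35) = (156 - 15)*(-35) = 141*(-35) = -4935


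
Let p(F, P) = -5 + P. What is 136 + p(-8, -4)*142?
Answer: -1142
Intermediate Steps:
136 + p(-8, -4)*142 = 136 + (-5 - 4)*142 = 136 - 9*142 = 136 - 1278 = -1142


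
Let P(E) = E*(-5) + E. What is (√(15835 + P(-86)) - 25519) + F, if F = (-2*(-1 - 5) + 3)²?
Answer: -25294 + √16179 ≈ -25167.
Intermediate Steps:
P(E) = -4*E (P(E) = -5*E + E = -4*E)
F = 225 (F = (-2*(-6) + 3)² = (12 + 3)² = 15² = 225)
(√(15835 + P(-86)) - 25519) + F = (√(15835 - 4*(-86)) - 25519) + 225 = (√(15835 + 344) - 25519) + 225 = (√16179 - 25519) + 225 = (-25519 + √16179) + 225 = -25294 + √16179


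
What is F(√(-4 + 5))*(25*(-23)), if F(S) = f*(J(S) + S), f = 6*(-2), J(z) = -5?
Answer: -27600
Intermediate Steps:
f = -12
F(S) = 60 - 12*S (F(S) = -12*(-5 + S) = 60 - 12*S)
F(√(-4 + 5))*(25*(-23)) = (60 - 12*√(-4 + 5))*(25*(-23)) = (60 - 12*√1)*(-575) = (60 - 12*1)*(-575) = (60 - 12)*(-575) = 48*(-575) = -27600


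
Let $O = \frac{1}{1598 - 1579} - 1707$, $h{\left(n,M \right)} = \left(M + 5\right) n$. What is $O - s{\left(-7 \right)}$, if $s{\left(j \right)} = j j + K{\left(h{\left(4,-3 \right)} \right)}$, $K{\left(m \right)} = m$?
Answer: $- \frac{33515}{19} \approx -1763.9$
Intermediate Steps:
$h{\left(n,M \right)} = n \left(5 + M\right)$ ($h{\left(n,M \right)} = \left(5 + M\right) n = n \left(5 + M\right)$)
$O = - \frac{32432}{19}$ ($O = \frac{1}{19} - 1707 = - \frac{32432}{19} \approx -1706.9$)
$s{\left(j \right)} = 8 + j^{2}$ ($s{\left(j \right)} = j j + 4 \left(5 - 3\right) = j^{2} + 4 \cdot 2 = j^{2} + 8 = 8 + j^{2}$)
$O - s{\left(-7 \right)} = - \frac{32432}{19} - \left(8 + \left(-7\right)^{2}\right) = - \frac{32432}{19} - \left(8 + 49\right) = - \frac{32432}{19} - 57 = - \frac{33515}{19}$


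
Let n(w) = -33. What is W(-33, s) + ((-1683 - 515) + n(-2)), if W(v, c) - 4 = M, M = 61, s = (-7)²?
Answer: -2166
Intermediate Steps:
s = 49
W(v, c) = 65 (W(v, c) = 4 + 61 = 65)
W(-33, s) + ((-1683 - 515) + n(-2)) = 65 + ((-1683 - 515) - 33) = 65 + (-2198 - 33) = 65 - 2231 = -2166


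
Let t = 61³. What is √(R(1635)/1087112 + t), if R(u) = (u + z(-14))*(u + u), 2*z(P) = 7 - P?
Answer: √67063708175480146/543556 ≈ 476.43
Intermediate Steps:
z(P) = 7/2 - P/2 (z(P) = (7 - P)/2 = 7/2 - P/2)
R(u) = 2*u*(21/2 + u) (R(u) = (u + (7/2 - ½*(-14)))*(u + u) = (u + (7/2 + 7))*(2*u) = (u + 21/2)*(2*u) = (21/2 + u)*(2*u) = 2*u*(21/2 + u))
t = 226981
√(R(1635)/1087112 + t) = √((1635*(21 + 2*1635))/1087112 + 226981) = √((1635*(21 + 3270))*(1/1087112) + 226981) = √((1635*3291)*(1/1087112) + 226981) = √(5380785*(1/1087112) + 226981) = √(5380785/1087112 + 226981) = √(246759149657/1087112) = √67063708175480146/543556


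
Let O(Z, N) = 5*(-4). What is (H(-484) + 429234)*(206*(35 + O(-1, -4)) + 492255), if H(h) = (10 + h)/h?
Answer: 51453895003425/242 ≈ 2.1262e+11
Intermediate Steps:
O(Z, N) = -20
H(h) = (10 + h)/h
(H(-484) + 429234)*(206*(35 + O(-1, -4)) + 492255) = ((10 - 484)/(-484) + 429234)*(206*(35 - 20) + 492255) = (-1/484*(-474) + 429234)*(206*15 + 492255) = (237/242 + 429234)*(3090 + 492255) = (103874865/242)*495345 = 51453895003425/242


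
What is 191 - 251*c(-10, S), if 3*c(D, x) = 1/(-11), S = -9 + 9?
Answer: 6554/33 ≈ 198.61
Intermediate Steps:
S = 0
c(D, x) = -1/33 (c(D, x) = (⅓)/(-11) = (⅓)*(-1/11) = -1/33)
191 - 251*c(-10, S) = 191 - 251*(-1/33) = 191 + 251/33 = 6554/33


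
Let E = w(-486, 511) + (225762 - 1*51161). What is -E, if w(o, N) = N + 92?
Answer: -175204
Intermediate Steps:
w(o, N) = 92 + N
E = 175204 (E = (92 + 511) + (225762 - 1*51161) = 603 + (225762 - 51161) = 603 + 174601 = 175204)
-E = -1*175204 = -175204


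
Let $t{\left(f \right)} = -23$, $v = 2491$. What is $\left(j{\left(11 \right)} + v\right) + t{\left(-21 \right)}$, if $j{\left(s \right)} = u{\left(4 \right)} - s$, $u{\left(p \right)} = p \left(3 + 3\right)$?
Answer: $2481$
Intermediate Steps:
$u{\left(p \right)} = 6 p$ ($u{\left(p \right)} = p 6 = 6 p$)
$j{\left(s \right)} = 24 - s$ ($j{\left(s \right)} = 6 \cdot 4 - s = 24 - s$)
$\left(j{\left(11 \right)} + v\right) + t{\left(-21 \right)} = \left(\left(24 - 11\right) + 2491\right) - 23 = \left(13 + 2491\right) - 23 = 2504 - 23 = 2481$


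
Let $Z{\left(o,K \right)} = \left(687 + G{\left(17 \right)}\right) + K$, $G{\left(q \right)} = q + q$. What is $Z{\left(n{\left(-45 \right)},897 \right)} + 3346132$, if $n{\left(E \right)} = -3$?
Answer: $3347750$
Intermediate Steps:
$G{\left(q \right)} = 2 q$
$Z{\left(o,K \right)} = 721 + K$ ($Z{\left(o,K \right)} = \left(687 + 2 \cdot 17\right) + K = \left(687 + 34\right) + K = 721 + K$)
$Z{\left(n{\left(-45 \right)},897 \right)} + 3346132 = \left(721 + 897\right) + 3346132 = 1618 + 3346132 = 3347750$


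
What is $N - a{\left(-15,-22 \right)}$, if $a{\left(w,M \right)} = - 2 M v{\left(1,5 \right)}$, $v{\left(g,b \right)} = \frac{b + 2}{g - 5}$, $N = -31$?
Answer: $46$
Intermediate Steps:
$v{\left(g,b \right)} = \frac{2 + b}{-5 + g}$
$a{\left(w,M \right)} = \frac{7 M}{2}$ ($a{\left(w,M \right)} = - 2 M \frac{2 + 5}{-5 + 1} = - 2 M \frac{1}{-4} \cdot 7 = - 2 M \left(\left(- \frac{1}{4}\right) 7\right) = - 2 M \left(- \frac{7}{4}\right) = \frac{7 M}{2}$)
$N - a{\left(-15,-22 \right)} = -31 - \frac{7}{2} \left(-22\right) = -31 - -77 = -31 + 77 = 46$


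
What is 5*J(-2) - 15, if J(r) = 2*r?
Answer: -35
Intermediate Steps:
5*J(-2) - 15 = 5*(2*(-2)) - 15 = 5*(-4) - 15 = -20 - 15 = -35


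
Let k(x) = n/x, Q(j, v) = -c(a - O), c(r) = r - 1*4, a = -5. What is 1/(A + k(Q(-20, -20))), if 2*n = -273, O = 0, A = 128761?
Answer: 6/772475 ≈ 7.7672e-6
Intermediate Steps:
n = -273/2 (n = (½)*(-273) = -273/2 ≈ -136.50)
c(r) = -4 + r (c(r) = r - 4 = -4 + r)
Q(j, v) = 9 (Q(j, v) = -(-4 + (-5 - 1*0)) = -(-4 + (-5 + 0)) = -(-4 - 5) = -1*(-9) = 9)
k(x) = -273/(2*x)
1/(A + k(Q(-20, -20))) = 1/(128761 - 273/2/9) = 1/(128761 - 273/2*⅑) = 1/(128761 - 91/6) = 1/(772475/6) = 6/772475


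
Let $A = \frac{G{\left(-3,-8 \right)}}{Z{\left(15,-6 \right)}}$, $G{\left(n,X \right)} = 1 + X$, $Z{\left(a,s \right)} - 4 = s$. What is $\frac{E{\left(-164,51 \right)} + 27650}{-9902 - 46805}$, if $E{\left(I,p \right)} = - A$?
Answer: $- \frac{7899}{16202} \approx -0.48753$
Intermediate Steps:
$Z{\left(a,s \right)} = 4 + s$
$A = \frac{7}{2}$ ($A = \frac{1 - 8}{4 - 6} = - \frac{7}{-2} = \left(-7\right) \left(- \frac{1}{2}\right) = \frac{7}{2} \approx 3.5$)
$E{\left(I,p \right)} = - \frac{7}{2}$ ($E{\left(I,p \right)} = \left(-1\right) \frac{7}{2} = - \frac{7}{2}$)
$\frac{E{\left(-164,51 \right)} + 27650}{-9902 - 46805} = \frac{- \frac{7}{2} + 27650}{-9902 - 46805} = \frac{55293}{2 \left(-56707\right)} = \frac{55293}{2} \left(- \frac{1}{56707}\right) = - \frac{7899}{16202}$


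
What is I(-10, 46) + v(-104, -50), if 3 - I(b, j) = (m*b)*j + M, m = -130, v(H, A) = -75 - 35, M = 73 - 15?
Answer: -59965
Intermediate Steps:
M = 58
v(H, A) = -110
I(b, j) = -55 + 130*b*j (I(b, j) = 3 - ((-130*b)*j + 58) = 3 - (-130*b*j + 58) = 3 - (58 - 130*b*j) = 3 + (-58 + 130*b*j) = -55 + 130*b*j)
I(-10, 46) + v(-104, -50) = (-55 + 130*(-10)*46) - 110 = (-55 - 59800) - 110 = -59855 - 110 = -59965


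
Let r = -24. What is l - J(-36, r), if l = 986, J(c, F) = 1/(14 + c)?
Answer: 21693/22 ≈ 986.04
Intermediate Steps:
l - J(-36, r) = 986 - 1/(14 - 36) = 986 - 1/(-22) = 986 - 1*(-1/22) = 986 + 1/22 = 21693/22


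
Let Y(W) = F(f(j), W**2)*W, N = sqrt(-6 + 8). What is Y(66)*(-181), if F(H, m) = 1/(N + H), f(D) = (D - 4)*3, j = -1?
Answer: 179190/223 + 11946*sqrt(2)/223 ≈ 879.30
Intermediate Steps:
f(D) = -12 + 3*D (f(D) = (-4 + D)*3 = -12 + 3*D)
N = sqrt(2) ≈ 1.4142
F(H, m) = 1/(H + sqrt(2)) (F(H, m) = 1/(sqrt(2) + H) = 1/(H + sqrt(2)))
Y(W) = W/(-15 + sqrt(2)) (Y(W) = W/((-12 + 3*(-1)) + sqrt(2)) = W/((-12 - 3) + sqrt(2)) = W/(-15 + sqrt(2)))
Y(66)*(-181) = (-15/223*66 - 1/223*66*sqrt(2))*(-181) = (-990/223 - 66*sqrt(2)/223)*(-181) = 179190/223 + 11946*sqrt(2)/223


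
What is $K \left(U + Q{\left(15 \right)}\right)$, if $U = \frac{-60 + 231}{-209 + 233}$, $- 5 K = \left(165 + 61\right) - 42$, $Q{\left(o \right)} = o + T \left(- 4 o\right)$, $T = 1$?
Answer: $\frac{6969}{5} \approx 1393.8$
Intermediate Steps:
$Q{\left(o \right)} = - 3 o$ ($Q{\left(o \right)} = o + 1 \left(- 4 o\right) = o - 4 o = - 3 o$)
$K = - \frac{184}{5}$ ($K = - \frac{\left(165 + 61\right) - 42}{5} = - \frac{226 - 42}{5} = \left(- \frac{1}{5}\right) 184 = - \frac{184}{5} \approx -36.8$)
$U = \frac{57}{8}$ ($U = \frac{171}{24} = 171 \cdot \frac{1}{24} = \frac{57}{8} \approx 7.125$)
$K \left(U + Q{\left(15 \right)}\right) = - \frac{184 \left(\frac{57}{8} - 45\right)}{5} = \left(- \frac{184}{5}\right) \left(- \frac{303}{8}\right) = \frac{6969}{5}$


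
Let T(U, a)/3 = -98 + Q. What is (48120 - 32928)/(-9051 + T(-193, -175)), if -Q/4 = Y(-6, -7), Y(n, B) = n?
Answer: -5064/3091 ≈ -1.6383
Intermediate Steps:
Q = 24 (Q = -4*(-6) = 24)
T(U, a) = -222 (T(U, a) = 3*(-98 + 24) = 3*(-74) = -222)
(48120 - 32928)/(-9051 + T(-193, -175)) = (48120 - 32928)/(-9051 - 222) = 15192/(-9273) = 15192*(-1/9273) = -5064/3091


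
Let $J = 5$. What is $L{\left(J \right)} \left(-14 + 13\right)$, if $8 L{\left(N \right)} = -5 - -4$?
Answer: $\frac{1}{8} \approx 0.125$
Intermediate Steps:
$L{\left(N \right)} = - \frac{1}{8}$ ($L{\left(N \right)} = \frac{-5 - -4}{8} = \frac{-5 + 4}{8} = \frac{1}{8} \left(-1\right) = - \frac{1}{8}$)
$L{\left(J \right)} \left(-14 + 13\right) = - \frac{-14 + 13}{8} = \left(- \frac{1}{8}\right) \left(-1\right) = \frac{1}{8}$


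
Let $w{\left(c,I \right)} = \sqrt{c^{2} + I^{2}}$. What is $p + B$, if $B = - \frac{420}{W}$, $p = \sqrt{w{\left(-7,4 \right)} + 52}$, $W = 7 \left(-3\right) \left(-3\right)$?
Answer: $- \frac{20}{3} + \sqrt{52 + \sqrt{65}} \approx 1.0833$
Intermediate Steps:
$W = 63$ ($W = \left(-21\right) \left(-3\right) = 63$)
$w{\left(c,I \right)} = \sqrt{I^{2} + c^{2}}$
$p = \sqrt{52 + \sqrt{65}}$ ($p = \sqrt{\sqrt{4^{2} + \left(-7\right)^{2}} + 52} = \sqrt{\sqrt{16 + 49} + 52} = \sqrt{\sqrt{65} + 52} = \sqrt{52 + \sqrt{65}} \approx 7.75$)
$B = - \frac{20}{3}$ ($B = - \frac{420}{63} = \left(-420\right) \frac{1}{63} = - \frac{20}{3} \approx -6.6667$)
$p + B = \sqrt{52 + \sqrt{65}} - \frac{20}{3} = - \frac{20}{3} + \sqrt{52 + \sqrt{65}}$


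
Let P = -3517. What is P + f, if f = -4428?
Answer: -7945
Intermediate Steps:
P + f = -3517 - 4428 = -7945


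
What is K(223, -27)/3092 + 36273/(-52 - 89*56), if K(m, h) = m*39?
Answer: -8544753/1946414 ≈ -4.3900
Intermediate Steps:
K(m, h) = 39*m
K(223, -27)/3092 + 36273/(-52 - 89*56) = (39*223)/3092 + 36273/(-52 - 89*56) = 8697*(1/3092) + 36273/(-52 - 4984) = 8697/3092 + 36273/(-5036) = 8697/3092 + 36273*(-1/5036) = 8697/3092 - 36273/5036 = -8544753/1946414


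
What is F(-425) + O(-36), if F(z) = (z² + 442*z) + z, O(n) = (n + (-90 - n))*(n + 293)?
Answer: -30780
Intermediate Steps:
O(n) = -26370 - 90*n (O(n) = -90*(293 + n) = -26370 - 90*n)
F(z) = z² + 443*z
F(-425) + O(-36) = -425*(443 - 425) + (-26370 - 90*(-36)) = -425*18 + (-26370 + 3240) = -7650 - 23130 = -30780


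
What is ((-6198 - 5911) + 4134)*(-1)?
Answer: 7975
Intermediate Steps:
((-6198 - 5911) + 4134)*(-1) = (-12109 + 4134)*(-1) = -7975*(-1) = 7975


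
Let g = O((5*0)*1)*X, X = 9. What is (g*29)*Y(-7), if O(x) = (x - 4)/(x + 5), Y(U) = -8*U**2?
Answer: 409248/5 ≈ 81850.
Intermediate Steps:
O(x) = (-4 + x)/(5 + x)
g = -36/5 (g = ((-4 + (5*0)*1)/(5 + (5*0)*1))*9 = ((-4 + 0*1)/(5 + 0*1))*9 = ((-4 + 0)/(5 + 0))*9 = (-4/5)*9 = ((1/5)*(-4))*9 = -4/5*9 = -36/5 ≈ -7.2000)
(g*29)*Y(-7) = (-36/5*29)*(-8*(-7)**2) = -(-8352)*49/5 = -1044/5*(-392) = 409248/5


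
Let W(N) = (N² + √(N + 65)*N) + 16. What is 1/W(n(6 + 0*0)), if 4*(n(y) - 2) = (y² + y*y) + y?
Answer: 7652/3019815 - 172*√346/3019815 ≈ 0.0014745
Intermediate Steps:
n(y) = 2 + y²/2 + y/4 (n(y) = 2 + ((y² + y*y) + y)/4 = 2 + ((y² + y²) + y)/4 = 2 + (2*y² + y)/4 = 2 + (y + 2*y²)/4 = 2 + (y²/2 + y/4) = 2 + y²/2 + y/4)
W(N) = 16 + N² + N*√(65 + N) (W(N) = (N² + √(65 + N)*N) + 16 = (N² + N*√(65 + N)) + 16 = 16 + N² + N*√(65 + N))
1/W(n(6 + 0*0)) = 1/(16 + (2 + (6 + 0*0)²/2 + (6 + 0*0)/4)² + (2 + (6 + 0*0)²/2 + (6 + 0*0)/4)*√(65 + (2 + (6 + 0*0)²/2 + (6 + 0*0)/4))) = 1/(16 + (2 + (6 + 0)²/2 + (6 + 0)/4)² + (2 + (6 + 0)²/2 + (6 + 0)/4)*√(65 + (2 + (6 + 0)²/2 + (6 + 0)/4))) = 1/(16 + (2 + (½)*6² + (¼)*6)² + (2 + (½)*6² + (¼)*6)*√(65 + (2 + (½)*6² + (¼)*6))) = 1/(16 + (2 + (½)*36 + 3/2)² + (2 + (½)*36 + 3/2)*√(65 + (2 + (½)*36 + 3/2))) = 1/(16 + (2 + 18 + 3/2)² + (2 + 18 + 3/2)*√(65 + (2 + 18 + 3/2))) = 1/(16 + (43/2)² + 43*√(65 + 43/2)/2) = 1/(16 + 1849/4 + 43*√(173/2)/2) = 1/(16 + 1849/4 + 43*(√346/2)/2) = 1/(16 + 1849/4 + 43*√346/4) = 1/(1913/4 + 43*√346/4)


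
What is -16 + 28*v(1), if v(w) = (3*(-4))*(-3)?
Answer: 992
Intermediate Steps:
v(w) = 36 (v(w) = -12*(-3) = 36)
-16 + 28*v(1) = -16 + 28*36 = -16 + 1008 = 992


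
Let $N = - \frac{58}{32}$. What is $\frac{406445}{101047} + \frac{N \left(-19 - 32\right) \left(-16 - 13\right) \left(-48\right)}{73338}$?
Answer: $\frac{22686743}{3927178} \approx 5.7769$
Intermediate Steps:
$N = - \frac{29}{16}$ ($N = \left(-58\right) \frac{1}{32} = - \frac{29}{16} \approx -1.8125$)
$\frac{406445}{101047} + \frac{N \left(-19 - 32\right) \left(-16 - 13\right) \left(-48\right)}{73338} = \frac{406445}{101047} + \frac{- \frac{29 \left(-19 - 32\right) \left(-16 - 13\right)}{16} \left(-48\right)}{73338} = 406445 \cdot \frac{1}{101047} + - \frac{29 \left(\left(-51\right) \left(-29\right)\right)}{16} \left(-48\right) \frac{1}{73338} = \frac{10985}{2731} + \left(- \frac{29}{16}\right) 1479 \left(-48\right) \frac{1}{73338} = \frac{10985}{2731} + \left(- \frac{42891}{16}\right) \left(-48\right) \frac{1}{73338} = \frac{10985}{2731} + 128673 \cdot \frac{1}{73338} = \frac{10985}{2731} + \frac{2523}{1438} = \frac{22686743}{3927178}$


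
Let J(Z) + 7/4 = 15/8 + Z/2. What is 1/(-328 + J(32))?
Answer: -8/2495 ≈ -0.0032064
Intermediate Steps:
J(Z) = 1/8 + Z/2 (J(Z) = -7/4 + (15/8 + Z/2) = 1/8 + Z/2)
1/(-328 + J(32)) = 1/(-328 + (1/8 + (1/2)*32)) = 1/(-328 + (1/8 + 16)) = 1/(-328 + 129/8) = 1/(-2495/8) = -8/2495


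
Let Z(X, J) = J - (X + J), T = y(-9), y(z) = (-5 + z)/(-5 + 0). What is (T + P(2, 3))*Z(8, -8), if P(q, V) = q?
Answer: -192/5 ≈ -38.400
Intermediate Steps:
y(z) = 1 - z/5 (y(z) = (-5 + z)/(-5) = (-5 + z)*(-⅕) = 1 - z/5)
T = 14/5 (T = 1 - ⅕*(-9) = 1 + 9/5 = 14/5 ≈ 2.8000)
Z(X, J) = -X (Z(X, J) = J - (J + X) = J + (-J - X) = -X)
(T + P(2, 3))*Z(8, -8) = (14/5 + 2)*(-1*8) = (24/5)*(-8) = -192/5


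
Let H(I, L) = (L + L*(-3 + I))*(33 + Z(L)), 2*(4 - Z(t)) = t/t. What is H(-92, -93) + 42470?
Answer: 361553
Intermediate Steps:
Z(t) = 7/2 (Z(t) = 4 - t/(2*t) = 4 - ½*1 = 4 - ½ = 7/2)
H(I, L) = 73*L/2 + 73*L*(-3 + I)/2 (H(I, L) = (L + L*(-3 + I))*(33 + 7/2) = (L + L*(-3 + I))*(73/2) = 73*L/2 + 73*L*(-3 + I)/2)
H(-92, -93) + 42470 = (73/2)*(-93)*(-2 - 92) + 42470 = (73/2)*(-93)*(-94) + 42470 = 319083 + 42470 = 361553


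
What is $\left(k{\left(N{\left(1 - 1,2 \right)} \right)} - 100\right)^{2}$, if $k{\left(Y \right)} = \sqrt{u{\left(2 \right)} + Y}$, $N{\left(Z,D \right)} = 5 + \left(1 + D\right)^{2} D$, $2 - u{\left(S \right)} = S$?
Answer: $\left(100 - \sqrt{23}\right)^{2} \approx 9063.8$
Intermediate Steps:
$u{\left(S \right)} = 2 - S$
$N{\left(Z,D \right)} = 5 + D \left(1 + D\right)^{2}$
$k{\left(Y \right)} = \sqrt{Y}$ ($k{\left(Y \right)} = \sqrt{\left(2 - 2\right) + Y} = \sqrt{0 + Y} = \sqrt{Y}$)
$\left(k{\left(N{\left(1 - 1,2 \right)} \right)} - 100\right)^{2} = \left(\sqrt{5 + 2 \left(1 + 2\right)^{2}} - 100\right)^{2} = \left(\sqrt{5 + 2 \cdot 3^{2}} - 100\right)^{2} = \left(\sqrt{5 + 2 \cdot 9} - 100\right)^{2} = \left(\sqrt{5 + 18} - 100\right)^{2} = \left(\sqrt{23} - 100\right)^{2} = \left(-100 + \sqrt{23}\right)^{2}$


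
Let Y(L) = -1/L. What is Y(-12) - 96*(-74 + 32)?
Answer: 48385/12 ≈ 4032.1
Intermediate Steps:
Y(-12) - 96*(-74 + 32) = -1/(-12) - 96*(-74 + 32) = -1*(-1/12) - 96*(-42) = 1/12 + 4032 = 48385/12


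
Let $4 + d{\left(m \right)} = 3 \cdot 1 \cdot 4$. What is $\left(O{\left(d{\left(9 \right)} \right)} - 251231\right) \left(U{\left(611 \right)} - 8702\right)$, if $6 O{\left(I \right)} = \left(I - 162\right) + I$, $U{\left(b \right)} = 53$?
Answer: $2173107378$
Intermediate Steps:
$d{\left(m \right)} = 8$ ($d{\left(m \right)} = -4 + 3 \cdot 1 \cdot 4 = -4 + 3 \cdot 4 = -4 + 12 = 8$)
$O{\left(I \right)} = -27 + \frac{I}{3}$ ($O{\left(I \right)} = \frac{\left(I - 162\right) + I}{6} = \frac{\left(-162 + I\right) + I}{6} = \frac{-162 + 2 I}{6} = -27 + \frac{I}{3}$)
$\left(O{\left(d{\left(9 \right)} \right)} - 251231\right) \left(U{\left(611 \right)} - 8702\right) = \left(\left(-27 + \frac{1}{3} \cdot 8\right) - 251231\right) \left(53 - 8702\right) = \left(\left(-27 + \frac{8}{3}\right) - 251231\right) \left(-8649\right) = \left(- \frac{73}{3} - 251231\right) \left(-8649\right) = \left(- \frac{753766}{3}\right) \left(-8649\right) = 2173107378$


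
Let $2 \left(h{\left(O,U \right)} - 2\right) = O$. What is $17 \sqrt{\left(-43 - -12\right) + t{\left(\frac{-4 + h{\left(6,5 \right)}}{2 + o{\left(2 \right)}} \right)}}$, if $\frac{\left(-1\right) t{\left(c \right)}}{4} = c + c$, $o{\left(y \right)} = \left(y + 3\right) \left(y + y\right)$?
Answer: $\frac{17 i \sqrt{3795}}{11} \approx 95.206 i$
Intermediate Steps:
$h{\left(O,U \right)} = 2 + \frac{O}{2}$
$o{\left(y \right)} = 2 y \left(3 + y\right)$ ($o{\left(y \right)} = \left(3 + y\right) 2 y = 2 y \left(3 + y\right)$)
$t{\left(c \right)} = - 8 c$ ($t{\left(c \right)} = - 4 \left(c + c\right) = - 4 \cdot 2 c = - 8 c$)
$17 \sqrt{\left(-43 - -12\right) + t{\left(\frac{-4 + h{\left(6,5 \right)}}{2 + o{\left(2 \right)}} \right)}} = 17 \sqrt{\left(-43 - -12\right) - 8 \frac{-4 + \left(2 + \frac{1}{2} \cdot 6\right)}{2 + 2 \cdot 2 \left(3 + 2\right)}} = 17 \sqrt{\left(-43 + 12\right) - 8 \frac{-4 + \left(2 + 3\right)}{2 + 2 \cdot 2 \cdot 5}} = 17 \sqrt{-31 - 8 \frac{-4 + 5}{2 + 20}} = 17 \sqrt{-31 - 8 \cdot 1 \cdot \frac{1}{22}} = 17 \sqrt{-31 - \frac{4}{11}} = 17 \sqrt{- \frac{345}{11}} = 17 \frac{i \sqrt{3795}}{11} = \frac{17 i \sqrt{3795}}{11}$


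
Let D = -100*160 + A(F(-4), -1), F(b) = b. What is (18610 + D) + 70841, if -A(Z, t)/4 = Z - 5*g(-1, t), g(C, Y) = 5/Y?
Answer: 73367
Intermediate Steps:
A(Z, t) = -4*Z + 100/t (A(Z, t) = -4*(Z - 25/t) = -4*Z + 100/t)
D = -16084 (D = -100*160 + (-4*(-4) + 100/(-1)) = -16000 + (16 + 100*(-1)) = -16000 + (16 - 100) = -16000 - 84 = -16084)
(18610 + D) + 70841 = (18610 - 16084) + 70841 = 2526 + 70841 = 73367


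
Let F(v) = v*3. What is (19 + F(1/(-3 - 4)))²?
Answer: 16900/49 ≈ 344.90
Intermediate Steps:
F(v) = 3*v
(19 + F(1/(-3 - 4)))² = (19 + 3/(-3 - 4))² = (19 + 3/(-7))² = (19 + 3*(-⅐))² = (19 - 3/7)² = (130/7)² = 16900/49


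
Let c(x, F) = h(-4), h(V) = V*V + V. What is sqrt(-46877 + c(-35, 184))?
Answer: I*sqrt(46865) ≈ 216.48*I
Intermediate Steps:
h(V) = V + V**2 (h(V) = V**2 + V = V + V**2)
c(x, F) = 12 (c(x, F) = -4*(1 - 4) = -4*(-3) = 12)
sqrt(-46877 + c(-35, 184)) = sqrt(-46877 + 12) = sqrt(-46865) = I*sqrt(46865)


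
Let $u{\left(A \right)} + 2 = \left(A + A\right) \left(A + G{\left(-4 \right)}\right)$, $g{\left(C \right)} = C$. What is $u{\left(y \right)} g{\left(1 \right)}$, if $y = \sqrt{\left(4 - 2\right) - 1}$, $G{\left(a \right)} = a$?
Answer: $-8$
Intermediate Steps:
$y = 1$ ($y = \sqrt{\left(4 - 2\right) - 1} = \sqrt{2 - 1} = \sqrt{1} = 1$)
$u{\left(A \right)} = -2 + 2 A \left(-4 + A\right)$ ($u{\left(A \right)} = -2 + \left(A + A\right) \left(A - 4\right) = -2 + 2 A \left(-4 + A\right)$)
$u{\left(y \right)} g{\left(1 \right)} = \left(-2 - 8 + 2 \cdot 1^{2}\right) 1 = \left(-2 - 8 + 2 \cdot 1\right) 1 = \left(-2 - 8 + 2\right) 1 = \left(-8\right) 1 = -8$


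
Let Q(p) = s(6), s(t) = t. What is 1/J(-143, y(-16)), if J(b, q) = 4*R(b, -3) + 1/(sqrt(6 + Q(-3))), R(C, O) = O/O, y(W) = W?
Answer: 48/191 - 2*sqrt(3)/191 ≈ 0.23317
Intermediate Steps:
Q(p) = 6
R(C, O) = 1
J(b, q) = 4 + sqrt(3)/6 (J(b, q) = 4*1 + 1/(sqrt(6 + 6)) = 4 + 1/(sqrt(12)) = 4 + 1/(2*sqrt(3)) = 4 + sqrt(3)/6)
1/J(-143, y(-16)) = 1/(4 + sqrt(3)/6)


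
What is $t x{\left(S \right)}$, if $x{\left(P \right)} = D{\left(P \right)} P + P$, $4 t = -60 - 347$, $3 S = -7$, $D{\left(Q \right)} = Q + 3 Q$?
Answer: $- \frac{71225}{36} \approx -1978.5$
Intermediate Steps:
$D{\left(Q \right)} = 4 Q$
$S = - \frac{7}{3}$ ($S = \frac{1}{3} \left(-7\right) = - \frac{7}{3} \approx -2.3333$)
$t = - \frac{407}{4}$ ($t = \frac{-60 - 347}{4} = \frac{1}{4} \left(-407\right) = - \frac{407}{4} \approx -101.75$)
$x{\left(P \right)} = P + 4 P^{2}$ ($x{\left(P \right)} = 4 P P + P = 4 P^{2} + P = P + 4 P^{2}$)
$t x{\left(S \right)} = - \frac{407 \left(- \frac{7 \left(1 + 4 \left(- \frac{7}{3}\right)\right)}{3}\right)}{4} = - \frac{407 \left(- \frac{7 \left(1 - \frac{28}{3}\right)}{3}\right)}{4} = - \frac{407 \left(\left(- \frac{7}{3}\right) \left(- \frac{25}{3}\right)\right)}{4} = \left(- \frac{407}{4}\right) \frac{175}{9} = - \frac{71225}{36}$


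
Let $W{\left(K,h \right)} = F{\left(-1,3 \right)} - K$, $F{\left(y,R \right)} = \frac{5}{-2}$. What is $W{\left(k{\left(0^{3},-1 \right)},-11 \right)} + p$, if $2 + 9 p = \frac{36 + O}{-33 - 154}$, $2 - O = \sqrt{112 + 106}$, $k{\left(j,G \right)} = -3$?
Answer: $\frac{859}{3366} + \frac{\sqrt{218}}{1683} \approx 0.26397$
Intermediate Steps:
$F{\left(y,R \right)} = - \frac{5}{2}$ ($F{\left(y,R \right)} = 5 \left(- \frac{1}{2}\right) = - \frac{5}{2}$)
$W{\left(K,h \right)} = - \frac{5}{2} - K$
$O = 2 - \sqrt{218}$ ($O = 2 - \sqrt{112 + 106} = 2 - \sqrt{218} \approx -12.765$)
$p = - \frac{412}{1683} + \frac{\sqrt{218}}{1683}$ ($p = - \frac{2}{9} + \frac{\left(36 + \left(2 - \sqrt{218}\right)\right) \frac{1}{-33 - 154}}{9} = - \frac{2}{9} + \frac{\left(38 - \sqrt{218}\right) \frac{1}{-187}}{9} = - \frac{2}{9} + \frac{\left(38 - \sqrt{218}\right) \left(- \frac{1}{187}\right)}{9} = - \frac{2}{9} + \frac{- \frac{38}{187} + \frac{\sqrt{218}}{187}}{9} = - \frac{2}{9} - \left(\frac{38}{1683} - \frac{\sqrt{218}}{1683}\right) = - \frac{412}{1683} + \frac{\sqrt{218}}{1683} \approx -0.23603$)
$W{\left(k{\left(0^{3},-1 \right)},-11 \right)} + p = \left(- \frac{5}{2} - -3\right) - \left(\frac{412}{1683} - \frac{\sqrt{218}}{1683}\right) = \left(- \frac{5}{2} + 3\right) - \left(\frac{412}{1683} - \frac{\sqrt{218}}{1683}\right) = \frac{1}{2} - \left(\frac{412}{1683} - \frac{\sqrt{218}}{1683}\right) = \frac{859}{3366} + \frac{\sqrt{218}}{1683}$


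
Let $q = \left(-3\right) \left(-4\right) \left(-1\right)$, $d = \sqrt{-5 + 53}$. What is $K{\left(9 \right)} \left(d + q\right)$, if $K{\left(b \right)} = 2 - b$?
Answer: $84 - 28 \sqrt{3} \approx 35.503$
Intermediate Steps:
$d = 4 \sqrt{3}$ ($d = \sqrt{48} = 4 \sqrt{3} \approx 6.9282$)
$q = -12$ ($q = 12 \left(-1\right) = -12$)
$K{\left(9 \right)} \left(d + q\right) = \left(2 - 9\right) \left(4 \sqrt{3} - 12\right) = \left(2 - 9\right) \left(-12 + 4 \sqrt{3}\right) = - 7 \left(-12 + 4 \sqrt{3}\right) = 84 - 28 \sqrt{3}$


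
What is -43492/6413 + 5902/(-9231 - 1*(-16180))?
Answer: -264376382/44563937 ≈ -5.9325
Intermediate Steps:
-43492/6413 + 5902/(-9231 - 1*(-16180)) = -43492*1/6413 + 5902/(-9231 + 16180) = -43492/6413 + 5902/6949 = -264376382/44563937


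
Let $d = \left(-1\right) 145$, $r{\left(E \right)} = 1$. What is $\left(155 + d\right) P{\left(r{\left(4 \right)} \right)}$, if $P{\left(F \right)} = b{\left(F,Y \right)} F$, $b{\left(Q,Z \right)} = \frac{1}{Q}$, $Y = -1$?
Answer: $10$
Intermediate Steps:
$d = -145$
$P{\left(F \right)} = 1$ ($P{\left(F \right)} = \frac{F}{F} = 1$)
$\left(155 + d\right) P{\left(r{\left(4 \right)} \right)} = \left(155 - 145\right) 1 = 10 \cdot 1 = 10$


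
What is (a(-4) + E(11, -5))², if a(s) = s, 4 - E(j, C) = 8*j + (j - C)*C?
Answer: 64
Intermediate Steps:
E(j, C) = 4 - 8*j - C*(j - C) (E(j, C) = 4 - (8*j + (j - C)*C) = 4 - (8*j + C*(j - C)) = 4 + (-8*j - C*(j - C)) = 4 - 8*j - C*(j - C))
(a(-4) + E(11, -5))² = (-4 + (4 + (-5)² - 8*11 - 1*(-5)*11))² = (-4 + (4 + 25 - 88 + 55))² = (-4 - 4)² = (-8)² = 64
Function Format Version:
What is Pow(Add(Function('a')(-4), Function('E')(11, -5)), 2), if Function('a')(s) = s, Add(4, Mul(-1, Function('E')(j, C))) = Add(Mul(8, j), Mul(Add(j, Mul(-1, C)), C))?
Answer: 64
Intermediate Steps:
Function('E')(j, C) = Add(4, Mul(-8, j), Mul(-1, C, Add(j, Mul(-1, C)))) (Function('E')(j, C) = Add(4, Mul(-1, Add(Mul(8, j), Mul(Add(j, Mul(-1, C)), C)))) = Add(4, Mul(-1, Add(Mul(8, j), Mul(C, Add(j, Mul(-1, C)))))) = Add(4, Add(Mul(-8, j), Mul(-1, C, Add(j, Mul(-1, C))))) = Add(4, Mul(-8, j), Mul(-1, C, Add(j, Mul(-1, C)))))
Pow(Add(Function('a')(-4), Function('E')(11, -5)), 2) = Pow(Add(-4, Add(4, Pow(-5, 2), Mul(-8, 11), Mul(-1, -5, 11))), 2) = Pow(Add(-4, Add(4, 25, -88, 55)), 2) = Pow(Add(-4, -4), 2) = Pow(-8, 2) = 64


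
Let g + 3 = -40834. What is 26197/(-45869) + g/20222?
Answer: -2402908087/927562918 ≈ -2.5906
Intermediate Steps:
g = -40837 (g = -3 - 40834 = -40837)
26197/(-45869) + g/20222 = 26197/(-45869) - 40837/20222 = 26197*(-1/45869) - 40837*1/20222 = -26197/45869 - 40837/20222 = -2402908087/927562918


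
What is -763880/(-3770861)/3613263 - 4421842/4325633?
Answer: -2619482240571859042/2562488538524874453 ≈ -1.0222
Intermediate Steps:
-763880/(-3770861)/3613263 - 4421842/4325633 = -763880*(-1/3770861)*(1/3613263) - 4421842*1/4325633 = (763880/3770861)*(1/3613263) - 192254/188071 = 763880/13625112529443 - 192254/188071 = -2619482240571859042/2562488538524874453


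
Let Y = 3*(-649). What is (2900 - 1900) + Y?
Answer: -947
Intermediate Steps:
Y = -1947
(2900 - 1900) + Y = (2900 - 1900) - 1947 = 1000 - 1947 = -947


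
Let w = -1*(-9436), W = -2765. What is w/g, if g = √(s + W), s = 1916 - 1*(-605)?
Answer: -4718*I*√61/61 ≈ -604.08*I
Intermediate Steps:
s = 2521 (s = 1916 + 605 = 2521)
w = 9436
g = 2*I*√61 (g = √(2521 - 2765) = √(-244) = 2*I*√61 ≈ 15.62*I)
w/g = 9436/((2*I*√61)) = 9436*(-I*√61/122) = -4718*I*√61/61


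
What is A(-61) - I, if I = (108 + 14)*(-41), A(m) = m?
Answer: 4941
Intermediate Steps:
I = -5002 (I = 122*(-41) = -5002)
A(-61) - I = -61 - 1*(-5002) = -61 + 5002 = 4941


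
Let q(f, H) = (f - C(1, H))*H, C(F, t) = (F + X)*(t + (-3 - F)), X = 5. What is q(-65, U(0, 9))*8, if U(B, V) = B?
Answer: 0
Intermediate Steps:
C(F, t) = (5 + F)*(-3 + t - F) (C(F, t) = (F + 5)*(t + (-3 - F)) = (5 + F)*(-3 + t - F))
q(f, H) = H*(24 + f - 6*H) (q(f, H) = (f - (-15 - 1*1**2 - 8*1 + 5*H + 1*H))*H = (f - (-15 - 1*1 - 8 + 5*H + H))*H = (f - (-15 - 1 - 8 + 5*H + H))*H = (f - (-24 + 6*H))*H = (f + (24 - 6*H))*H = (24 + f - 6*H)*H = H*(24 + f - 6*H))
q(-65, U(0, 9))*8 = (0*(24 - 65 - 6*0))*8 = (0*(24 - 65 + 0))*8 = (0*(-41))*8 = 0*8 = 0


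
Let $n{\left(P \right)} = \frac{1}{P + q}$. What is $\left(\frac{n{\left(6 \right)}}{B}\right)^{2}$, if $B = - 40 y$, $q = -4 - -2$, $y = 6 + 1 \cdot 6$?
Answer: $\frac{1}{3686400} \approx 2.7127 \cdot 10^{-7}$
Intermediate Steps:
$y = 12$ ($y = 6 + 6 = 12$)
$q = -2$ ($q = -4 + 2 = -2$)
$n{\left(P \right)} = \frac{1}{-2 + P}$ ($n{\left(P \right)} = \frac{1}{P - 2} = \frac{1}{-2 + P}$)
$B = -480$ ($B = \left(-40\right) 12 = -480$)
$\left(\frac{n{\left(6 \right)}}{B}\right)^{2} = \left(\frac{1}{\left(-2 + 6\right) \left(-480\right)}\right)^{2} = \left(\frac{1}{4} \left(- \frac{1}{480}\right)\right)^{2} = \left(- \frac{1}{1920}\right)^{2} = \frac{1}{3686400}$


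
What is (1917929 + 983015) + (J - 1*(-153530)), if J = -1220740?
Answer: 1833734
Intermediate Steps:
(1917929 + 983015) + (J - 1*(-153530)) = (1917929 + 983015) + (-1220740 - 1*(-153530)) = 2900944 + (-1220740 + 153530) = 2900944 - 1067210 = 1833734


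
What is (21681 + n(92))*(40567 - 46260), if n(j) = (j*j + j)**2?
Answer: -416880269181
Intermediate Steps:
n(j) = (j + j**2)**2 (n(j) = (j**2 + j)**2 = (j + j**2)**2)
(21681 + n(92))*(40567 - 46260) = (21681 + 92**2*(1 + 92)**2)*(40567 - 46260) = (21681 + 8464*93**2)*(-5693) = (21681 + 8464*8649)*(-5693) = (21681 + 73205136)*(-5693) = 73226817*(-5693) = -416880269181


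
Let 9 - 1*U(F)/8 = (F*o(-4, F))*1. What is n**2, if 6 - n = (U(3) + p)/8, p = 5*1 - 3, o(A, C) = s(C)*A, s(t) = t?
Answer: 24649/16 ≈ 1540.6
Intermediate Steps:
o(A, C) = A*C (o(A, C) = C*A = A*C)
p = 2 (p = 5 - 3 = 2)
U(F) = 72 + 32*F**2 (U(F) = 72 - 8*F*(-4*F) = 72 - 8*(-4*F**2) = 72 - (-32)*F**2 = 72 + 32*F**2)
n = -157/4 (n = 6 - ((72 + 32*3**2) + 2)/8 = 6 - ((72 + 32*9) + 2)/8 = 6 - ((72 + 288) + 2)/8 = 6 - (360 + 2)/8 = 6 - 362/8 = 6 - 1*181/4 = 6 - 181/4 = -157/4 ≈ -39.250)
n**2 = (-157/4)**2 = 24649/16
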